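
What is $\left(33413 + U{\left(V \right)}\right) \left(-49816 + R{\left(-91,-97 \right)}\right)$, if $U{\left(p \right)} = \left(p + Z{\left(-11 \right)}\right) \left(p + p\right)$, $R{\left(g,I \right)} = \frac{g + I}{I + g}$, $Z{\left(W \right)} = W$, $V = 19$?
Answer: $-1679612355$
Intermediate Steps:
$R{\left(g,I \right)} = 1$ ($R{\left(g,I \right)} = \frac{I + g}{I + g} = 1$)
$U{\left(p \right)} = 2 p \left(-11 + p\right)$ ($U{\left(p \right)} = \left(p - 11\right) \left(p + p\right) = \left(-11 + p\right) 2 p = 2 p \left(-11 + p\right)$)
$\left(33413 + U{\left(V \right)}\right) \left(-49816 + R{\left(-91,-97 \right)}\right) = \left(33413 + 2 \cdot 19 \left(-11 + 19\right)\right) \left(-49816 + 1\right) = \left(33413 + 2 \cdot 19 \cdot 8\right) \left(-49815\right) = \left(33413 + 304\right) \left(-49815\right) = 33717 \left(-49815\right) = -1679612355$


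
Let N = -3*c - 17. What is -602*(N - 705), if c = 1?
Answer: 436450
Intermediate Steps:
N = -20 (N = -3*1 - 17 = -3 - 17 = -20)
-602*(N - 705) = -602*(-20 - 705) = -602*(-725) = 436450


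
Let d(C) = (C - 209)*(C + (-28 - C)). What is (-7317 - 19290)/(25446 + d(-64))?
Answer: -8869/11030 ≈ -0.80408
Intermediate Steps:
d(C) = 5852 - 28*C (d(C) = (-209 + C)*(-28) = 5852 - 28*C)
(-7317 - 19290)/(25446 + d(-64)) = (-7317 - 19290)/(25446 + (5852 - 28*(-64))) = -26607/(25446 + (5852 + 1792)) = -26607/(25446 + 7644) = -26607/33090 = -26607*1/33090 = -8869/11030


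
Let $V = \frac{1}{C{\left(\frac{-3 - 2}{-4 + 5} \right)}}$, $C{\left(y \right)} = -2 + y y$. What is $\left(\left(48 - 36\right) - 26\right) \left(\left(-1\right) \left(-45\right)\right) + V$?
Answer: $- \frac{14489}{23} \approx -629.96$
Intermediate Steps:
$C{\left(y \right)} = -2 + y^{2}$
$V = \frac{1}{23}$ ($V = \frac{1}{-2 + \left(\frac{-3 - 2}{-4 + 5}\right)^{2}} = \frac{1}{-2 + \left(- \frac{5}{1}\right)^{2}} = \frac{1}{-2 + \left(\left(-5\right) 1\right)^{2}} = \frac{1}{-2 + \left(-5\right)^{2}} = \frac{1}{-2 + 25} = \frac{1}{23} \approx 0.043478$)
$\left(\left(48 - 36\right) - 26\right) \left(\left(-1\right) \left(-45\right)\right) + V = \left(\left(48 - 36\right) - 26\right) \left(\left(-1\right) \left(-45\right)\right) + \frac{1}{23} = \left(12 - 26\right) 45 + \frac{1}{23} = \left(-14\right) 45 + \frac{1}{23} = -630 + \frac{1}{23} = - \frac{14489}{23}$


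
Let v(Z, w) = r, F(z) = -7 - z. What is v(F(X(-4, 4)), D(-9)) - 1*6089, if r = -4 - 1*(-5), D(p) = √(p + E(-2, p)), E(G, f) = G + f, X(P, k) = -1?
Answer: -6088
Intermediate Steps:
D(p) = √(-2 + 2*p) (D(p) = √(p + (-2 + p)) = √(-2 + 2*p))
r = 1 (r = -4 + 5 = 1)
v(Z, w) = 1
v(F(X(-4, 4)), D(-9)) - 1*6089 = 1 - 1*6089 = 1 - 6089 = -6088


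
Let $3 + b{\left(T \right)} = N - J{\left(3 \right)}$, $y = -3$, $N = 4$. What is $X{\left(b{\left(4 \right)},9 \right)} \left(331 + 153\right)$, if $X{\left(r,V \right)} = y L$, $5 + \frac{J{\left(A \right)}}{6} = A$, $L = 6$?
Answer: $-8712$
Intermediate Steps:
$J{\left(A \right)} = -30 + 6 A$
$b{\left(T \right)} = 13$ ($b{\left(T \right)} = -3 + \left(4 - \left(-30 + 6 \cdot 3\right)\right) = -3 + \left(4 - \left(-30 + 18\right)\right) = -3 + \left(4 - -12\right) = -3 + \left(4 + 12\right) = -3 + 16 = 13$)
$X{\left(r,V \right)} = -18$ ($X{\left(r,V \right)} = \left(-3\right) 6 = -18$)
$X{\left(b{\left(4 \right)},9 \right)} \left(331 + 153\right) = - 18 \left(331 + 153\right) = \left(-18\right) 484 = -8712$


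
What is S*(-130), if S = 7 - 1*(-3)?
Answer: -1300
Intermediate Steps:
S = 10 (S = 7 + 3 = 10)
S*(-130) = 10*(-130) = -1300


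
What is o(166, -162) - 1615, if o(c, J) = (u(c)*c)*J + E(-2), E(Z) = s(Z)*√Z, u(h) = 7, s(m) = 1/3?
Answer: -189859 + I*√2/3 ≈ -1.8986e+5 + 0.4714*I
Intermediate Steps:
s(m) = ⅓
E(Z) = √Z/3
o(c, J) = 7*J*c + I*√2/3 (o(c, J) = (7*c)*J + √(-2)/3 = 7*J*c + (I*√2)/3 = 7*J*c + I*√2/3)
o(166, -162) - 1615 = (7*(-162)*166 + I*√2/3) - 1615 = (-188244 + I*√2/3) - 1615 = -189859 + I*√2/3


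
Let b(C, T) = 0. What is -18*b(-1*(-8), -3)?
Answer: 0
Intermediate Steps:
-18*b(-1*(-8), -3) = -18*0 = 0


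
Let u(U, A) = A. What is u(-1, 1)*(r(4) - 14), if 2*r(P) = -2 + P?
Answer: -13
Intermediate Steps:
r(P) = -1 + P/2 (r(P) = (-2 + P)/2 = -1 + P/2)
u(-1, 1)*(r(4) - 14) = 1*((-1 + (½)*4) - 14) = 1*((-1 + 2) - 14) = 1*(1 - 14) = 1*(-13) = -13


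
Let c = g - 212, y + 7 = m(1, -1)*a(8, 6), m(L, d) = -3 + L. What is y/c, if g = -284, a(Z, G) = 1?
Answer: 9/496 ≈ 0.018145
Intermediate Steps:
y = -9 (y = -7 + (-3 + 1)*1 = -7 - 2*1 = -7 - 2 = -9)
c = -496 (c = -284 - 212 = -496)
y/c = -9/(-496) = -9*(-1/496) = 9/496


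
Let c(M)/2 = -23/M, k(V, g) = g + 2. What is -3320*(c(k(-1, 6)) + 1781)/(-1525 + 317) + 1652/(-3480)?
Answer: 1281783299/262740 ≈ 4878.5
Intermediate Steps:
k(V, g) = 2 + g
c(M) = -46/M (c(M) = 2*(-23/M) = -46/M)
-3320*(c(k(-1, 6)) + 1781)/(-1525 + 317) + 1652/(-3480) = -3320*(-46/(2 + 6) + 1781)/(-1525 + 317) + 1652/(-3480) = -3320/((-1208/(-46/8 + 1781))) + 1652*(-1/3480) = -3320/((-1208/(-46*⅛ + 1781))) - 413/870 = -3320/((-1208/(-23/4 + 1781))) - 413/870 = -3320/((-1208/7101/4)) - 413/870 = -3320/((-1208*4/7101)) - 413/870 = -3320/(-4832/7101) - 413/870 = -3320*(-7101/4832) - 413/870 = 2946915/604 - 413/870 = 1281783299/262740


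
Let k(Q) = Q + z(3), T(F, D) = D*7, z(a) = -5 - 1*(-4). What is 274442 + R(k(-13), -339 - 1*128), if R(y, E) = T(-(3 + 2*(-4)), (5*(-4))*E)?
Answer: 339822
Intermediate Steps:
z(a) = -1 (z(a) = -5 + 4 = -1)
T(F, D) = 7*D
k(Q) = -1 + Q (k(Q) = Q - 1 = -1 + Q)
R(y, E) = -140*E (R(y, E) = 7*((5*(-4))*E) = 7*(-20*E) = -140*E)
274442 + R(k(-13), -339 - 1*128) = 274442 - 140*(-339 - 1*128) = 274442 - 140*(-339 - 128) = 274442 - 140*(-467) = 274442 + 65380 = 339822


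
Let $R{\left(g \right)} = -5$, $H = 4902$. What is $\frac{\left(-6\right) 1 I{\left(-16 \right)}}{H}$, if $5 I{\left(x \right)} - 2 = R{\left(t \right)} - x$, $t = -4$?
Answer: $- \frac{13}{4085} \approx -0.0031824$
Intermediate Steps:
$I{\left(x \right)} = - \frac{3}{5} - \frac{x}{5}$ ($I{\left(x \right)} = \frac{2}{5} + \frac{-5 - x}{5} = \frac{2}{5} - \left(1 + \frac{x}{5}\right) = - \frac{3}{5} - \frac{x}{5}$)
$\frac{\left(-6\right) 1 I{\left(-16 \right)}}{H} = \frac{\left(-6\right) 1 \left(- \frac{3}{5} - - \frac{16}{5}\right)}{4902} = - 6 \left(- \frac{3}{5} + \frac{16}{5}\right) \frac{1}{4902} = \left(-6\right) \frac{13}{5} \cdot \frac{1}{4902} = \left(- \frac{78}{5}\right) \frac{1}{4902} = - \frac{13}{4085}$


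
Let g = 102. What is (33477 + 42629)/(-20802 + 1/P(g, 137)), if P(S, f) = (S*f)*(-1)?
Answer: -1063505244/290687149 ≈ -3.6586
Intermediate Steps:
P(S, f) = -S*f
(33477 + 42629)/(-20802 + 1/P(g, 137)) = (33477 + 42629)/(-20802 + 1/(-1*102*137)) = 76106/(-20802 + 1/(-13974)) = 76106/(-20802 - 1/13974) = 76106/(-290687149/13974) = 76106*(-13974/290687149) = -1063505244/290687149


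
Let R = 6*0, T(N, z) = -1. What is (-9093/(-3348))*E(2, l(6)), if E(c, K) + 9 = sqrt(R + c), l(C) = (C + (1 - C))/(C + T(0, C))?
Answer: -3031/124 + 3031*sqrt(2)/1116 ≈ -20.603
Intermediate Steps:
l(C) = 1/(-1 + C) (l(C) = (C + (1 - C))/(C - 1) = 1/(-1 + C))
R = 0
E(c, K) = -9 + sqrt(c) (E(c, K) = -9 + sqrt(0 + c) = -9 + sqrt(c))
(-9093/(-3348))*E(2, l(6)) = (-9093/(-3348))*(-9 + sqrt(2)) = (-9093*(-1/3348))*(-9 + sqrt(2)) = 3031*(-9 + sqrt(2))/1116 = -3031/124 + 3031*sqrt(2)/1116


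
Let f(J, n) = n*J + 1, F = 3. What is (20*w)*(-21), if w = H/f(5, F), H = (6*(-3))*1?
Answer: 945/2 ≈ 472.50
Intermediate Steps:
H = -18 (H = -18*1 = -18)
f(J, n) = 1 + J*n (f(J, n) = J*n + 1 = 1 + J*n)
w = -9/8 (w = -18/(1 + 5*3) = -18/(1 + 15) = -18/16 = -18*1/16 = -9/8 ≈ -1.1250)
(20*w)*(-21) = (20*(-9/8))*(-21) = -45/2*(-21) = 945/2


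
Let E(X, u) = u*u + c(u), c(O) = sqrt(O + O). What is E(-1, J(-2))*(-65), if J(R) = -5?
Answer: -1625 - 65*I*sqrt(10) ≈ -1625.0 - 205.55*I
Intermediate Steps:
c(O) = sqrt(2)*sqrt(O) (c(O) = sqrt(2*O) = sqrt(2)*sqrt(O))
E(X, u) = u**2 + sqrt(2)*sqrt(u) (E(X, u) = u*u + sqrt(2)*sqrt(u) = u**2 + sqrt(2)*sqrt(u))
E(-1, J(-2))*(-65) = ((-5)**2 + sqrt(2)*sqrt(-5))*(-65) = (25 + sqrt(2)*(I*sqrt(5)))*(-65) = (25 + I*sqrt(10))*(-65) = -1625 - 65*I*sqrt(10)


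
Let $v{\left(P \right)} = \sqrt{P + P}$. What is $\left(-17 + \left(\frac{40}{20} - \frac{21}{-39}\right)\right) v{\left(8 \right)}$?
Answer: $- \frac{752}{13} \approx -57.846$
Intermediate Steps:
$v{\left(P \right)} = \sqrt{2} \sqrt{P}$ ($v{\left(P \right)} = \sqrt{2 P} = \sqrt{2} \sqrt{P}$)
$\left(-17 + \left(\frac{40}{20} - \frac{21}{-39}\right)\right) v{\left(8 \right)} = \left(-17 + \left(\frac{40}{20} - \frac{21}{-39}\right)\right) \sqrt{2} \sqrt{8} = \left(-17 + \left(40 \cdot \frac{1}{20} - - \frac{7}{13}\right)\right) \sqrt{2} \cdot 2 \sqrt{2} = \left(-17 + \left(2 + \frac{7}{13}\right)\right) 4 = \left(-17 + \frac{33}{13}\right) 4 = \left(- \frac{188}{13}\right) 4 = - \frac{752}{13}$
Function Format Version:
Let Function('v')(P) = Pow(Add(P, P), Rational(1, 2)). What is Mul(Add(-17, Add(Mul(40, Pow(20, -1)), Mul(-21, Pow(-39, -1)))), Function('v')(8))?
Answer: Rational(-752, 13) ≈ -57.846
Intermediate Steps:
Function('v')(P) = Mul(Pow(2, Rational(1, 2)), Pow(P, Rational(1, 2))) (Function('v')(P) = Pow(Mul(2, P), Rational(1, 2)) = Mul(Pow(2, Rational(1, 2)), Pow(P, Rational(1, 2))))
Mul(Add(-17, Add(Mul(40, Pow(20, -1)), Mul(-21, Pow(-39, -1)))), Function('v')(8)) = Mul(Add(-17, Add(Mul(40, Pow(20, -1)), Mul(-21, Pow(-39, -1)))), Mul(Pow(2, Rational(1, 2)), Pow(8, Rational(1, 2)))) = Mul(Add(-17, Add(Mul(40, Rational(1, 20)), Mul(-21, Rational(-1, 39)))), Mul(Pow(2, Rational(1, 2)), Mul(2, Pow(2, Rational(1, 2))))) = Mul(Add(-17, Add(2, Rational(7, 13))), 4) = Mul(Add(-17, Rational(33, 13)), 4) = Mul(Rational(-188, 13), 4) = Rational(-752, 13)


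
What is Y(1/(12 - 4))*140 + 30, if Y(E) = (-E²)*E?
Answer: 3805/128 ≈ 29.727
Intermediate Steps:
Y(E) = -E³
Y(1/(12 - 4))*140 + 30 = -(1/(12 - 4))³*140 + 30 = -(1/8)³*140 + 30 = -(⅛)³*140 + 30 = -1*1/512*140 + 30 = -1/512*140 + 30 = -35/128 + 30 = 3805/128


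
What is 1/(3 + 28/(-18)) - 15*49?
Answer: -9546/13 ≈ -734.31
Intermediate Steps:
1/(3 + 28/(-18)) - 15*49 = 1/(3 + 28*(-1/18)) - 735 = 1/(3 - 14/9) - 735 = 1/(13/9) - 735 = 9/13 - 735 = -9546/13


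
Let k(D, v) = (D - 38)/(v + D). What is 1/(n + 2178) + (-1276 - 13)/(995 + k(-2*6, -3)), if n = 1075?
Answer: -12576356/9742735 ≈ -1.2908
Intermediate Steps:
k(D, v) = (-38 + D)/(D + v)
1/(n + 2178) + (-1276 - 13)/(995 + k(-2*6, -3)) = 1/(1075 + 2178) + (-1276 - 13)/(995 + (-38 - 2*6)/(-2*6 - 3)) = 1/3253 - 1289/(995 + (-38 - 12)/(-12 - 3)) = 1/3253 - 1289/(995 - 50/(-15)) = 1/3253 - 1289/(995 - 1/15*(-50)) = 1/3253 - 1289/(995 + 10/3) = 1/3253 - 1289/2995/3 = 1/3253 - 1289*3/2995 = 1/3253 - 3867/2995 = -12576356/9742735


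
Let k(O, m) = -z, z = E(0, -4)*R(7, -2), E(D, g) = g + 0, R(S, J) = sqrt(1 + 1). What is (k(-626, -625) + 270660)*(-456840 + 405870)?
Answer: -13795540200 - 203880*sqrt(2) ≈ -1.3796e+10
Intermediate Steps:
R(S, J) = sqrt(2)
E(D, g) = g
z = -4*sqrt(2) ≈ -5.6569
k(O, m) = 4*sqrt(2) (k(O, m) = -(-4)*sqrt(2) = 4*sqrt(2))
(k(-626, -625) + 270660)*(-456840 + 405870) = (4*sqrt(2) + 270660)*(-456840 + 405870) = (270660 + 4*sqrt(2))*(-50970) = -13795540200 - 203880*sqrt(2)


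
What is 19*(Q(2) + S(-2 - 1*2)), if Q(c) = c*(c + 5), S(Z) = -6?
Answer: 152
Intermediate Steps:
Q(c) = c*(5 + c)
19*(Q(2) + S(-2 - 1*2)) = 19*(2*(5 + 2) - 6) = 19*(2*7 - 6) = 19*(14 - 6) = 19*8 = 152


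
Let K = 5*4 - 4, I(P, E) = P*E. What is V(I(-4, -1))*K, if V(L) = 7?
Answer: 112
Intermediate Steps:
I(P, E) = E*P
K = 16 (K = 20 - 4 = 16)
V(I(-4, -1))*K = 7*16 = 112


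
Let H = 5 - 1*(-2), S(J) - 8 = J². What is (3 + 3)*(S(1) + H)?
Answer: 96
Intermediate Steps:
S(J) = 8 + J²
H = 7 (H = 5 + 2 = 7)
(3 + 3)*(S(1) + H) = (3 + 3)*((8 + 1²) + 7) = 6*((8 + 1) + 7) = 6*(9 + 7) = 6*16 = 96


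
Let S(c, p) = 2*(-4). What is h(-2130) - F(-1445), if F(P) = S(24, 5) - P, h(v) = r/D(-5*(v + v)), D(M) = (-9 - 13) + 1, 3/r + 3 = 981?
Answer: -9837703/6846 ≈ -1437.0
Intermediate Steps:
S(c, p) = -8
r = 1/326 (r = 3/(-3 + 981) = 3/978 = 3*(1/978) = 1/326 ≈ 0.0030675)
D(M) = -21 (D(M) = -22 + 1 = -21)
h(v) = -1/6846 (h(v) = (1/326)/(-21) = (1/326)*(-1/21) = -1/6846)
F(P) = -8 - P
h(-2130) - F(-1445) = -1/6846 - (-8 - 1*(-1445)) = -1/6846 - (-8 + 1445) = -1/6846 - 1*1437 = -1/6846 - 1437 = -9837703/6846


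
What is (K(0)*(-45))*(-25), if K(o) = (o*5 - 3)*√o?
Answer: 0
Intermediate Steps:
K(o) = √o*(-3 + 5*o) (K(o) = (5*o - 3)*√o = (-3 + 5*o)*√o = √o*(-3 + 5*o))
(K(0)*(-45))*(-25) = ((√0*(-3 + 5*0))*(-45))*(-25) = ((0*(-3 + 0))*(-45))*(-25) = ((0*(-3))*(-45))*(-25) = (0*(-45))*(-25) = 0*(-25) = 0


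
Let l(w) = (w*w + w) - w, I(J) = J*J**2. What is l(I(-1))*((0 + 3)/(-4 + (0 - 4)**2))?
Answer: 1/4 ≈ 0.25000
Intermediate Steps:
I(J) = J**3
l(w) = w**2 (l(w) = (w**2 + w) - w = (w + w**2) - w = w**2)
l(I(-1))*((0 + 3)/(-4 + (0 - 4)**2)) = ((-1)**3)**2*((0 + 3)/(-4 + (0 - 4)**2)) = (-1)**2*(3/(-4 + (-4)**2)) = 1*(3/(-4 + 16)) = 1*(3/12) = 1*(3*(1/12)) = 1*(1/4) = 1/4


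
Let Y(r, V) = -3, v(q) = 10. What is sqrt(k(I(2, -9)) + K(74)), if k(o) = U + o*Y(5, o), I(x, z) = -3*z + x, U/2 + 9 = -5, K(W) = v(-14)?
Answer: I*sqrt(105) ≈ 10.247*I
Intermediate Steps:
K(W) = 10
U = -28 (U = -18 + 2*(-5) = -18 - 10 = -28)
I(x, z) = x - 3*z
k(o) = -28 - 3*o (k(o) = -28 + o*(-3) = -28 - 3*o)
sqrt(k(I(2, -9)) + K(74)) = sqrt((-28 - 3*(2 - 3*(-9))) + 10) = sqrt((-28 - 3*(2 + 27)) + 10) = sqrt((-28 - 3*29) + 10) = sqrt((-28 - 87) + 10) = sqrt(-115 + 10) = sqrt(-105) = I*sqrt(105)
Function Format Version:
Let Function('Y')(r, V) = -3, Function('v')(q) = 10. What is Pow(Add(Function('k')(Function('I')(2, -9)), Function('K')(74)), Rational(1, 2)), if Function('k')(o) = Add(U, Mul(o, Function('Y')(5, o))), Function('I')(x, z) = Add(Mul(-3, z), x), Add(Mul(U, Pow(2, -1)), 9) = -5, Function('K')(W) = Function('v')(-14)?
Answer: Mul(I, Pow(105, Rational(1, 2))) ≈ Mul(10.247, I)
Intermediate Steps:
Function('K')(W) = 10
U = -28 (U = Add(-18, Mul(2, -5)) = Add(-18, -10) = -28)
Function('I')(x, z) = Add(x, Mul(-3, z))
Function('k')(o) = Add(-28, Mul(-3, o)) (Function('k')(o) = Add(-28, Mul(o, -3)) = Add(-28, Mul(-3, o)))
Pow(Add(Function('k')(Function('I')(2, -9)), Function('K')(74)), Rational(1, 2)) = Pow(Add(Add(-28, Mul(-3, Add(2, Mul(-3, -9)))), 10), Rational(1, 2)) = Pow(Add(Add(-28, Mul(-3, Add(2, 27))), 10), Rational(1, 2)) = Pow(Add(Add(-28, Mul(-3, 29)), 10), Rational(1, 2)) = Pow(Add(Add(-28, -87), 10), Rational(1, 2)) = Pow(Add(-115, 10), Rational(1, 2)) = Pow(-105, Rational(1, 2)) = Mul(I, Pow(105, Rational(1, 2)))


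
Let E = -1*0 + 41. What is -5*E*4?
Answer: -820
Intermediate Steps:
E = 41 (E = 0 + 41 = 41)
-5*E*4 = -5*41*4 = -205*4 = -820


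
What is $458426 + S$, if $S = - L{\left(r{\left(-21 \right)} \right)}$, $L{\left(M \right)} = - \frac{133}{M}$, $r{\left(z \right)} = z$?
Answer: $\frac{1375259}{3} \approx 4.5842 \cdot 10^{5}$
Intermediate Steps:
$S = - \frac{19}{3}$ ($S = - \frac{-133}{-21} = - \frac{\left(-133\right) \left(-1\right)}{21} = \left(-1\right) \frac{19}{3} = - \frac{19}{3} \approx -6.3333$)
$458426 + S = 458426 - \frac{19}{3} = \frac{1375259}{3}$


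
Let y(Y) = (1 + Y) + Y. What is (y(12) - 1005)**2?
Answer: 960400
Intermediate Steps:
y(Y) = 1 + 2*Y
(y(12) - 1005)**2 = ((1 + 2*12) - 1005)**2 = ((1 + 24) - 1005)**2 = (25 - 1005)**2 = (-980)**2 = 960400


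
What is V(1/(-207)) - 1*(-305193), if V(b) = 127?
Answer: 305320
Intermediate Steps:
V(1/(-207)) - 1*(-305193) = 127 - 1*(-305193) = 127 + 305193 = 305320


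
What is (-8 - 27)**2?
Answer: 1225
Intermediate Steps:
(-8 - 27)**2 = (-35)**2 = 1225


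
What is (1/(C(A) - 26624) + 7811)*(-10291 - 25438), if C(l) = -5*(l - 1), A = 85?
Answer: -7547418362907/27044 ≈ -2.7908e+8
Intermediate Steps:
C(l) = 5 - 5*l (C(l) = -5*(-1 + l) = 5 - 5*l)
(1/(C(A) - 26624) + 7811)*(-10291 - 25438) = (1/((5 - 5*85) - 26624) + 7811)*(-10291 - 25438) = (1/((5 - 425) - 26624) + 7811)*(-35729) = (1/(-420 - 26624) + 7811)*(-35729) = (1/(-27044) + 7811)*(-35729) = (-1/27044 + 7811)*(-35729) = (211240683/27044)*(-35729) = -7547418362907/27044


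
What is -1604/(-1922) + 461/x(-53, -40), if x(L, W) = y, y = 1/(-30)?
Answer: -13289828/961 ≈ -13829.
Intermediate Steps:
y = -1/30 ≈ -0.033333
x(L, W) = -1/30
-1604/(-1922) + 461/x(-53, -40) = -1604/(-1922) + 461/(-1/30) = -1604*(-1/1922) + 461*(-30) = 802/961 - 13830 = -13289828/961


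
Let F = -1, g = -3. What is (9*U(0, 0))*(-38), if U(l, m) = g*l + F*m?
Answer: 0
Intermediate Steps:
U(l, m) = -m - 3*l (U(l, m) = -3*l - m = -m - 3*l)
(9*U(0, 0))*(-38) = (9*(-1*0 - 3*0))*(-38) = (9*(0 + 0))*(-38) = (9*0)*(-38) = 0*(-38) = 0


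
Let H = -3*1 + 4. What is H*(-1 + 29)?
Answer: 28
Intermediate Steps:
H = 1 (H = -3 + 4 = 1)
H*(-1 + 29) = 1*(-1 + 29) = 1*28 = 28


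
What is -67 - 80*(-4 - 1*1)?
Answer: 333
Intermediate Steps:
-67 - 80*(-4 - 1*1) = -67 - 80*(-4 - 1) = -67 - 80*(-5) = -67 - 16*(-25) = -67 + 400 = 333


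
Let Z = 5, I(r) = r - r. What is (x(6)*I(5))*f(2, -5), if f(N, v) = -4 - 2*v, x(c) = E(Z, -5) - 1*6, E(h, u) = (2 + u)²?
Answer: 0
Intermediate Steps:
I(r) = 0
x(c) = 3 (x(c) = (2 - 5)² - 1*6 = (-3)² - 6 = 9 - 6 = 3)
(x(6)*I(5))*f(2, -5) = (3*0)*(-4 - 2*(-5)) = 0*(-4 + 10) = 0*6 = 0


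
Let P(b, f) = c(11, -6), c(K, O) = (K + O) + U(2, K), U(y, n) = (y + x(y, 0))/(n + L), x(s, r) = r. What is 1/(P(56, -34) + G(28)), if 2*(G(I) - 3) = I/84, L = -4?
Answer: 42/355 ≈ 0.11831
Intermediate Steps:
U(y, n) = y/(-4 + n) (U(y, n) = (y + 0)/(n - 4) = y/(-4 + n))
G(I) = 3 + I/168 (G(I) = 3 + (I/84)/2 = 3 + I/168)
c(K, O) = K + O + 2/(-4 + K) (c(K, O) = (K + O) + 2/(-4 + K) = K + O + 2/(-4 + K))
P(b, f) = 37/7 (P(b, f) = (2 + (-4 + 11)*(11 - 6))/(-4 + 11) = (2 + 7*5)/7 = (2 + 35)/7 = (⅐)*37 = 37/7)
1/(P(56, -34) + G(28)) = 1/(37/7 + (3 + (1/168)*28)) = 1/(37/7 + (3 + ⅙)) = 1/(37/7 + 19/6) = 1/(355/42) = 42/355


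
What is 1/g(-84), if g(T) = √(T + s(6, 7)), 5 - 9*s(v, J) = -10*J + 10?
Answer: -3*I*√691/691 ≈ -0.11413*I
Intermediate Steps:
s(v, J) = -5/9 + 10*J/9 (s(v, J) = 5/9 - (-10*J + 10)/9 = 5/9 - (10 - 10*J)/9 = 5/9 + (-10/9 + 10*J/9) = -5/9 + 10*J/9)
g(T) = √(65/9 + T) (g(T) = √(T + (-5/9 + (10/9)*7)) = √(T + (-5/9 + 70/9)) = √(T + 65/9) = √(65/9 + T))
1/g(-84) = 1/(√(65 + 9*(-84))/3) = 1/(√(65 - 756)/3) = 1/(√(-691)/3) = 1/((I*√691)/3) = 1/(I*√691/3) = -3*I*√691/691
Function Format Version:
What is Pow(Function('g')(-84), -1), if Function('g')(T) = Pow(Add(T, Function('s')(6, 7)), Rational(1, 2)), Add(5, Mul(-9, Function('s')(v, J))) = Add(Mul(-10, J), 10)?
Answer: Mul(Rational(-3, 691), I, Pow(691, Rational(1, 2))) ≈ Mul(-0.11413, I)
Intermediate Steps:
Function('s')(v, J) = Add(Rational(-5, 9), Mul(Rational(10, 9), J)) (Function('s')(v, J) = Add(Rational(5, 9), Mul(Rational(-1, 9), Add(Mul(-10, J), 10))) = Add(Rational(5, 9), Mul(Rational(-1, 9), Add(10, Mul(-10, J)))) = Add(Rational(5, 9), Add(Rational(-10, 9), Mul(Rational(10, 9), J))) = Add(Rational(-5, 9), Mul(Rational(10, 9), J)))
Function('g')(T) = Pow(Add(Rational(65, 9), T), Rational(1, 2)) (Function('g')(T) = Pow(Add(T, Add(Rational(-5, 9), Mul(Rational(10, 9), 7))), Rational(1, 2)) = Pow(Add(T, Add(Rational(-5, 9), Rational(70, 9))), Rational(1, 2)) = Pow(Add(T, Rational(65, 9)), Rational(1, 2)) = Pow(Add(Rational(65, 9), T), Rational(1, 2)))
Pow(Function('g')(-84), -1) = Pow(Mul(Rational(1, 3), Pow(Add(65, Mul(9, -84)), Rational(1, 2))), -1) = Pow(Mul(Rational(1, 3), Pow(Add(65, -756), Rational(1, 2))), -1) = Pow(Mul(Rational(1, 3), Pow(-691, Rational(1, 2))), -1) = Pow(Mul(Rational(1, 3), Mul(I, Pow(691, Rational(1, 2)))), -1) = Pow(Mul(Rational(1, 3), I, Pow(691, Rational(1, 2))), -1) = Mul(Rational(-3, 691), I, Pow(691, Rational(1, 2)))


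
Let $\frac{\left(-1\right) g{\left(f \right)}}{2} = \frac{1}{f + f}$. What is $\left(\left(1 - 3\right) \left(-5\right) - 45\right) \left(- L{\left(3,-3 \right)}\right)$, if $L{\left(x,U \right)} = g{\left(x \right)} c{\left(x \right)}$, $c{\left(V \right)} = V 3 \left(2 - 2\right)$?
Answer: $0$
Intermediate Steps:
$g{\left(f \right)} = - \frac{1}{f}$ ($g{\left(f \right)} = - \frac{2}{f + f} = - \frac{2}{2 f} = - 2 \frac{1}{2 f} = - \frac{1}{f}$)
$c{\left(V \right)} = 0$ ($c{\left(V \right)} = 3 V 0 = 0$)
$L{\left(x,U \right)} = 0$ ($L{\left(x,U \right)} = - \frac{1}{x} 0 = 0$)
$\left(\left(1 - 3\right) \left(-5\right) - 45\right) \left(- L{\left(3,-3 \right)}\right) = \left(\left(1 - 3\right) \left(-5\right) - 45\right) \left(\left(-1\right) 0\right) = \left(\left(-2\right) \left(-5\right) - 45\right) 0 = \left(10 - 45\right) 0 = \left(-35\right) 0 = 0$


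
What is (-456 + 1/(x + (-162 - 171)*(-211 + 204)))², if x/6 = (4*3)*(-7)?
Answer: 694073938321/3337929 ≈ 2.0794e+5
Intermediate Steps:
x = -504 (x = 6*((4*3)*(-7)) = 6*(12*(-7)) = 6*(-84) = -504)
(-456 + 1/(x + (-162 - 171)*(-211 + 204)))² = (-456 + 1/(-504 + (-162 - 171)*(-211 + 204)))² = (-456 + 1/(-504 - 333*(-7)))² = (-456 + 1/(-504 + 2331))² = (-456 + 1/1827)² = (-833111/1827)² = 694073938321/3337929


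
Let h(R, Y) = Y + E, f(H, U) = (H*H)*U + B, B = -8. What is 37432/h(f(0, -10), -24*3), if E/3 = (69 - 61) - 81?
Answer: -37432/291 ≈ -128.63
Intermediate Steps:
E = -219 (E = 3*((69 - 61) - 81) = 3*(8 - 81) = 3*(-73) = -219)
f(H, U) = -8 + U*H² (f(H, U) = (H*H)*U - 8 = H²*U - 8 = U*H² - 8 = -8 + U*H²)
h(R, Y) = -219 + Y (h(R, Y) = Y - 219 = -219 + Y)
37432/h(f(0, -10), -24*3) = 37432/(-219 - 24*3) = 37432/(-219 - 72) = 37432/(-291) = 37432*(-1/291) = -37432/291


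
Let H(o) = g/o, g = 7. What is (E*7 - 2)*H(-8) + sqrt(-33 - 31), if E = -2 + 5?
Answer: -133/8 + 8*I ≈ -16.625 + 8.0*I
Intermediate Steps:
E = 3
H(o) = 7/o
(E*7 - 2)*H(-8) + sqrt(-33 - 31) = (3*7 - 2)*(7/(-8)) + sqrt(-33 - 31) = (21 - 2)*(7*(-1/8)) + sqrt(-64) = 19*(-7/8) + 8*I = -133/8 + 8*I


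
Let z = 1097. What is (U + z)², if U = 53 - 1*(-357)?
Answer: 2271049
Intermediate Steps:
U = 410 (U = 53 + 357 = 410)
(U + z)² = (410 + 1097)² = 1507² = 2271049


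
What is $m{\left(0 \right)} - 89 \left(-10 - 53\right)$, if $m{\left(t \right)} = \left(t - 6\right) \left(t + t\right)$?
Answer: $5607$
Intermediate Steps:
$m{\left(t \right)} = 2 t \left(-6 + t\right)$ ($m{\left(t \right)} = \left(-6 + t\right) 2 t = 2 t \left(-6 + t\right)$)
$m{\left(0 \right)} - 89 \left(-10 - 53\right) = 2 \cdot 0 \left(-6 + 0\right) - 89 \left(-10 - 53\right) = 2 \cdot 0 \left(-6\right) - -5607 = 0 + 5607 = 5607$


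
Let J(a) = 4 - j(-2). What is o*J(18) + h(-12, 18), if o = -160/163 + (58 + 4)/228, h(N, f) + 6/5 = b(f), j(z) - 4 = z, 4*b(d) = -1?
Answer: -533179/185820 ≈ -2.8693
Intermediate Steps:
b(d) = -¼ (b(d) = (¼)*(-1) = -¼)
j(z) = 4 + z
h(N, f) = -29/20 (h(N, f) = -6/5 - ¼ = -29/20)
J(a) = 2 (J(a) = 4 - (4 - 2) = 4 - 1*2 = 4 - 2 = 2)
o = -13187/18582 (o = -160*1/163 + 62*(1/228) = -160/163 + 31/114 = -13187/18582 ≈ -0.70967)
o*J(18) + h(-12, 18) = -13187/18582*2 - 29/20 = -13187/9291 - 29/20 = -533179/185820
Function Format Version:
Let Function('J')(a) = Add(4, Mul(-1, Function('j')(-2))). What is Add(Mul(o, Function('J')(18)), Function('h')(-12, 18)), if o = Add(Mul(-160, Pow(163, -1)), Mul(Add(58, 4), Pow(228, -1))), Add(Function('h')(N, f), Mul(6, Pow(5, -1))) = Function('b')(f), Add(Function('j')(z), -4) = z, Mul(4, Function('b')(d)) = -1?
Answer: Rational(-533179, 185820) ≈ -2.8693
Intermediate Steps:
Function('b')(d) = Rational(-1, 4) (Function('b')(d) = Mul(Rational(1, 4), -1) = Rational(-1, 4))
Function('j')(z) = Add(4, z)
Function('h')(N, f) = Rational(-29, 20) (Function('h')(N, f) = Add(Rational(-6, 5), Rational(-1, 4)) = Rational(-29, 20))
Function('J')(a) = 2 (Function('J')(a) = Add(4, Mul(-1, Add(4, -2))) = Add(4, Mul(-1, 2)) = Add(4, -2) = 2)
o = Rational(-13187, 18582) (o = Add(Mul(-160, Rational(1, 163)), Mul(62, Rational(1, 228))) = Add(Rational(-160, 163), Rational(31, 114)) = Rational(-13187, 18582) ≈ -0.70967)
Add(Mul(o, Function('J')(18)), Function('h')(-12, 18)) = Add(Mul(Rational(-13187, 18582), 2), Rational(-29, 20)) = Add(Rational(-13187, 9291), Rational(-29, 20)) = Rational(-533179, 185820)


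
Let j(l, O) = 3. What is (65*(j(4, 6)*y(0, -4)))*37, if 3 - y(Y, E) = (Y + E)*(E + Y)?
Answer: -93795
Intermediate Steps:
y(Y, E) = 3 - (E + Y)**2 (y(Y, E) = 3 - (Y + E)*(E + Y) = 3 - (E + Y)*(E + Y) = 3 - (E + Y)**2)
(65*(j(4, 6)*y(0, -4)))*37 = (65*(3*(3 - (-4 + 0)**2)))*37 = (65*(3*(3 - 1*(-4)**2)))*37 = (65*(3*(3 - 1*16)))*37 = (65*(3*(3 - 16)))*37 = (65*(3*(-13)))*37 = (65*(-39))*37 = -2535*37 = -93795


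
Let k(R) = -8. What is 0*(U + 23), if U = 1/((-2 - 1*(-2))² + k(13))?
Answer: 0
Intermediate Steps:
U = -⅛ (U = 1/((-2 - 1*(-2))² - 8) = 1/((-2 + 2)² - 8) = 1/(0² - 8) = 1/(0 - 8) = 1/(-8) = -⅛ ≈ -0.12500)
0*(U + 23) = 0*(-⅛ + 23) = 0*(183/8) = 0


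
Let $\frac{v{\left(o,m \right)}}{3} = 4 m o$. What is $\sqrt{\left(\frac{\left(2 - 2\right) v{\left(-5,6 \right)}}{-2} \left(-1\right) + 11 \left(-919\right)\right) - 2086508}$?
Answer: $i \sqrt{2096617} \approx 1448.0 i$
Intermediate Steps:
$v{\left(o,m \right)} = 12 m o$ ($v{\left(o,m \right)} = 3 \cdot 4 m o = 12 m o$)
$\sqrt{\left(\frac{\left(2 - 2\right) v{\left(-5,6 \right)}}{-2} \left(-1\right) + 11 \left(-919\right)\right) - 2086508} = \sqrt{\left(\frac{\left(2 - 2\right) 12 \cdot 6 \left(-5\right)}{-2} \left(-1\right) + 11 \left(-919\right)\right) - 2086508} = \sqrt{\left(- \frac{0 \left(-360\right)}{2} \left(-1\right) - 10109\right) - 2086508} = \sqrt{\left(\left(- \frac{1}{2}\right) 0 \left(-1\right) - 10109\right) - 2086508} = \sqrt{\left(0 \left(-1\right) - 10109\right) - 2086508} = \sqrt{\left(0 - 10109\right) - 2086508} = \sqrt{-10109 - 2086508} = \sqrt{-2096617} = i \sqrt{2096617}$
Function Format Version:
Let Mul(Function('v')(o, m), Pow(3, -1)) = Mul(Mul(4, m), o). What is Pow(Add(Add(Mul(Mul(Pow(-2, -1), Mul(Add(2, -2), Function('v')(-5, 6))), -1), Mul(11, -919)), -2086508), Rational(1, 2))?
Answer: Mul(I, Pow(2096617, Rational(1, 2))) ≈ Mul(1448.0, I)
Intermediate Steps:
Function('v')(o, m) = Mul(12, m, o) (Function('v')(o, m) = Mul(3, Mul(Mul(4, m), o)) = Mul(3, Mul(4, m, o)) = Mul(12, m, o))
Pow(Add(Add(Mul(Mul(Pow(-2, -1), Mul(Add(2, -2), Function('v')(-5, 6))), -1), Mul(11, -919)), -2086508), Rational(1, 2)) = Pow(Add(Add(Mul(Mul(Pow(-2, -1), Mul(Add(2, -2), Mul(12, 6, -5))), -1), Mul(11, -919)), -2086508), Rational(1, 2)) = Pow(Add(Add(Mul(Mul(Rational(-1, 2), Mul(0, -360)), -1), -10109), -2086508), Rational(1, 2)) = Pow(Add(Add(Mul(Mul(Rational(-1, 2), 0), -1), -10109), -2086508), Rational(1, 2)) = Pow(Add(Add(Mul(0, -1), -10109), -2086508), Rational(1, 2)) = Pow(Add(Add(0, -10109), -2086508), Rational(1, 2)) = Pow(Add(-10109, -2086508), Rational(1, 2)) = Pow(-2096617, Rational(1, 2)) = Mul(I, Pow(2096617, Rational(1, 2)))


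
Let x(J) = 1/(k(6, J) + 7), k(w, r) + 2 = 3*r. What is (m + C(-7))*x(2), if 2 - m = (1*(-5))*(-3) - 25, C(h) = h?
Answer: 5/11 ≈ 0.45455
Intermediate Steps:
k(w, r) = -2 + 3*r
x(J) = 1/(5 + 3*J) (x(J) = 1/((-2 + 3*J) + 7) = 1/(5 + 3*J))
m = 12 (m = 2 - ((1*(-5))*(-3) - 25) = 2 - (-5*(-3) - 25) = 2 - (15 - 25) = 2 - 1*(-10) = 2 + 10 = 12)
(m + C(-7))*x(2) = (12 - 7)/(5 + 3*2) = 5/(5 + 6) = 5/11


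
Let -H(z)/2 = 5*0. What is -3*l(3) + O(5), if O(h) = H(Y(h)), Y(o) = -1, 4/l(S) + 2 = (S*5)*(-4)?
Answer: 6/31 ≈ 0.19355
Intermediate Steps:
l(S) = 4/(-2 - 20*S) (l(S) = 4/(-2 + (S*5)*(-4)) = 4/(-2 + (5*S)*(-4)) = 4/(-2 - 20*S))
H(z) = 0 (H(z) = -10*0 = -2*0 = 0)
O(h) = 0
-3*l(3) + O(5) = -(-6)/(1 + 10*3) + 0 = -(-6)/(1 + 30) + 0 = -(-6)/31 + 0 = -3*(-2/31) + 0 = 6/31 + 0 = 6/31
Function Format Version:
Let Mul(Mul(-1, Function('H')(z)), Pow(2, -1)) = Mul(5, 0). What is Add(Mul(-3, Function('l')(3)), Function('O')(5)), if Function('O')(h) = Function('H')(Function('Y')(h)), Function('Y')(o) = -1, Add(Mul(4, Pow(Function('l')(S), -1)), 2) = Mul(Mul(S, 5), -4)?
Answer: Rational(6, 31) ≈ 0.19355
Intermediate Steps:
Function('l')(S) = Mul(4, Pow(Add(-2, Mul(-20, S)), -1)) (Function('l')(S) = Mul(4, Pow(Add(-2, Mul(Mul(S, 5), -4)), -1)) = Mul(4, Pow(Add(-2, Mul(Mul(5, S), -4)), -1)) = Mul(4, Pow(Add(-2, Mul(-20, S)), -1)))
Function('H')(z) = 0 (Function('H')(z) = Mul(-2, Mul(5, 0)) = Mul(-2, 0) = 0)
Function('O')(h) = 0
Add(Mul(-3, Function('l')(3)), Function('O')(5)) = Add(Mul(-3, Mul(-2, Pow(Add(1, Mul(10, 3)), -1))), 0) = Add(Mul(-3, Mul(-2, Pow(Add(1, 30), -1))), 0) = Add(Mul(-3, Mul(-2, Pow(31, -1))), 0) = Add(Mul(-3, Mul(-2, Rational(1, 31))), 0) = Add(Mul(-3, Rational(-2, 31)), 0) = Add(Rational(6, 31), 0) = Rational(6, 31)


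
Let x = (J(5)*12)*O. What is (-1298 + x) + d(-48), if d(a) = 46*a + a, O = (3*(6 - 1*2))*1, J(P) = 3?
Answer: -3122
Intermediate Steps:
O = 12 (O = (3*(6 - 2))*1 = (3*4)*1 = 12*1 = 12)
d(a) = 47*a
x = 432 (x = (3*12)*12 = 36*12 = 432)
(-1298 + x) + d(-48) = (-1298 + 432) + 47*(-48) = -866 - 2256 = -3122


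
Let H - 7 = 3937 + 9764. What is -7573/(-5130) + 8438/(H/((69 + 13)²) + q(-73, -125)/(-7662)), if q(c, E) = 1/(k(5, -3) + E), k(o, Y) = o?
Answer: 66927231791516053/16164232737930 ≈ 4140.5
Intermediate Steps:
H = 13708 (H = 7 + (3937 + 9764) = 7 + 13701 = 13708)
q(c, E) = 1/(5 + E)
-7573/(-5130) + 8438/(H/((69 + 13)²) + q(-73, -125)/(-7662)) = -7573/(-5130) + 8438/(13708/((69 + 13)²) + 1/((5 - 125)*(-7662))) = -7573*(-1/5130) + 8438/(13708/(82²) - 1/7662/(-120)) = 7573/5130 + 8438/(13708/6724 - 1/120*(-1/7662)) = 7573/5130 + 8438/(13708*(1/6724) + 1/919440) = 7573/5130 + 8438/(3427/1681 + 1/919440) = 7573/5130 + 8438/(3150922561/1545578640) = 7573/5130 + 8438*(1545578640/3150922561) = 7573/5130 + 13041592564320/3150922561 = 66927231791516053/16164232737930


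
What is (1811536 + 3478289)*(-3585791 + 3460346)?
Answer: -663582097125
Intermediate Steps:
(1811536 + 3478289)*(-3585791 + 3460346) = 5289825*(-125445) = -663582097125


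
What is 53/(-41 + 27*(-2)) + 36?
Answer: 3367/95 ≈ 35.442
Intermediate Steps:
53/(-41 + 27*(-2)) + 36 = 53/(-41 - 54) + 36 = 53/(-95) + 36 = 53*(-1/95) + 36 = -53/95 + 36 = 3367/95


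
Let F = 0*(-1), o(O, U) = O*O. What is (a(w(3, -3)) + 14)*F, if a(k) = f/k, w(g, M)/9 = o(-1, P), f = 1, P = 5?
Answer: 0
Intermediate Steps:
o(O, U) = O²
w(g, M) = 9 (w(g, M) = 9*(-1)² = 9*1 = 9)
a(k) = 1/k
F = 0
(a(w(3, -3)) + 14)*F = (1/9 + 14)*0 = (⅑ + 14)*0 = (127/9)*0 = 0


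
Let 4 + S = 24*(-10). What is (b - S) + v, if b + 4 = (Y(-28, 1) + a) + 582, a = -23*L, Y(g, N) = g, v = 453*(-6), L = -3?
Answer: -1855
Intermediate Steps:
v = -2718
a = 69 (a = -23*(-3) = 69)
S = -244 (S = -4 + 24*(-10) = -4 - 240 = -244)
b = 619 (b = -4 + ((-28 + 69) + 582) = -4 + (41 + 582) = -4 + 623 = 619)
(b - S) + v = (619 - 1*(-244)) - 2718 = (619 + 244) - 2718 = 863 - 2718 = -1855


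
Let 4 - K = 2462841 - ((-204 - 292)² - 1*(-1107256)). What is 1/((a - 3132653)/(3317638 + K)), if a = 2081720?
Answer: -2208073/1050933 ≈ -2.1011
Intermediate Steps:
K = -1109565 (K = 4 - (2462841 - ((-204 - 292)² - 1*(-1107256))) = 4 - (2462841 - ((-496)² + 1107256)) = 4 - (2462841 - (246016 + 1107256)) = 4 - (2462841 - 1*1353272) = 4 - (2462841 - 1353272) = 4 - 1*1109569 = 4 - 1109569 = -1109565)
1/((a - 3132653)/(3317638 + K)) = 1/((2081720 - 3132653)/(3317638 - 1109565)) = 1/(-1050933/2208073) = -2208073/1050933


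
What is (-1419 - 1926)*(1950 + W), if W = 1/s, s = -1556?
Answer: -10149395655/1556 ≈ -6.5227e+6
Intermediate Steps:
W = -1/1556 (W = 1/(-1556) = -1/1556 ≈ -0.00064267)
(-1419 - 1926)*(1950 + W) = (-1419 - 1926)*(1950 - 1/1556) = -3345*3034199/1556 = -10149395655/1556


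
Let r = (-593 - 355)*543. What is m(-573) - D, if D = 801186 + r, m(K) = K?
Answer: -286995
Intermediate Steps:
r = -514764 (r = -948*543 = -514764)
D = 286422 (D = 801186 - 514764 = 286422)
m(-573) - D = -573 - 1*286422 = -573 - 286422 = -286995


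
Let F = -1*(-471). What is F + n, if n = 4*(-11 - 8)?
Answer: 395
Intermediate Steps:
F = 471
n = -76 (n = 4*(-19) = -76)
F + n = 471 - 76 = 395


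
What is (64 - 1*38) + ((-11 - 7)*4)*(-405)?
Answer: 29186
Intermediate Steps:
(64 - 1*38) + ((-11 - 7)*4)*(-405) = (64 - 38) - 18*4*(-405) = 26 - 72*(-405) = 26 + 29160 = 29186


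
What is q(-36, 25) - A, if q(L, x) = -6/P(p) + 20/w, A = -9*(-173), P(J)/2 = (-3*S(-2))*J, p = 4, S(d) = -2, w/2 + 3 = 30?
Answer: -336259/216 ≈ -1556.8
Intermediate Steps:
w = 54 (w = -6 + 2*30 = -6 + 60 = 54)
P(J) = 12*J (P(J) = 2*((-3*(-2))*J) = 2*(6*J) = 12*J)
A = 1557
q(L, x) = 53/216 (q(L, x) = -6/(12*4) + 20/54 = -6/48 + 20*(1/54) = -6*1/48 + 10/27 = -⅛ + 10/27 = 53/216)
q(-36, 25) - A = 53/216 - 1*1557 = 53/216 - 1557 = -336259/216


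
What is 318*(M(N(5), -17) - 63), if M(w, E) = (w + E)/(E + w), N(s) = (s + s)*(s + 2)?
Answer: -19716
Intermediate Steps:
N(s) = 2*s*(2 + s) (N(s) = (2*s)*(2 + s) = 2*s*(2 + s))
M(w, E) = 1 (M(w, E) = (E + w)/(E + w) = 1)
318*(M(N(5), -17) - 63) = 318*(1 - 63) = 318*(-62) = -19716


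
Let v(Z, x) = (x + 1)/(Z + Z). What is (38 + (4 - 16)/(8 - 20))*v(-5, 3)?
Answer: -78/5 ≈ -15.600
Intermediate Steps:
v(Z, x) = (1 + x)/(2*Z) (v(Z, x) = (1 + x)/((2*Z)) = (1 + x)*(1/(2*Z)) = (1 + x)/(2*Z))
(38 + (4 - 16)/(8 - 20))*v(-5, 3) = (38 + (4 - 16)/(8 - 20))*((½)*(1 + 3)/(-5)) = (38 - 12/(-12))*((½)*(-⅕)*4) = (38 - 12*(-1/12))*(-⅖) = (38 + 1)*(-⅖) = 39*(-⅖) = -78/5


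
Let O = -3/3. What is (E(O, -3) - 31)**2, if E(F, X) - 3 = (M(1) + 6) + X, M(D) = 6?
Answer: 361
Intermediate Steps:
O = -1 (O = -3*1/3 = -1)
E(F, X) = 15 + X (E(F, X) = 3 + ((6 + 6) + X) = 3 + (12 + X) = 15 + X)
(E(O, -3) - 31)**2 = ((15 - 3) - 31)**2 = (12 - 31)**2 = (-19)**2 = 361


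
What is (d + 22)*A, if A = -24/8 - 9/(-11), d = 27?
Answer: -1176/11 ≈ -106.91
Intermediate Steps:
A = -24/11 (A = -24*1/8 - 9*(-1/11) = -3 + 9/11 = -24/11 ≈ -2.1818)
(d + 22)*A = (27 + 22)*(-24/11) = 49*(-24/11) = -1176/11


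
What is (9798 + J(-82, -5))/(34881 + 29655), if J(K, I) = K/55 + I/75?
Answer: 1616413/10648440 ≈ 0.15180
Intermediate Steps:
J(K, I) = K/55 + I/75 (J(K, I) = K*(1/55) + I*(1/75) = K/55 + I/75)
(9798 + J(-82, -5))/(34881 + 29655) = (9798 + ((1/55)*(-82) + (1/75)*(-5)))/(34881 + 29655) = (9798 + (-82/55 - 1/15))/64536 = (9798 - 257/165)*(1/64536) = (1616413/165)*(1/64536) = 1616413/10648440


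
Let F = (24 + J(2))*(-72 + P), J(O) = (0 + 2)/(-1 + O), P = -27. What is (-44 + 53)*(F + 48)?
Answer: -22734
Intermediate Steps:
J(O) = 2/(-1 + O)
F = -2574 (F = (24 + 2/(-1 + 2))*(-72 - 27) = (24 + 2/1)*(-99) = (24 + 2*1)*(-99) = (24 + 2)*(-99) = 26*(-99) = -2574)
(-44 + 53)*(F + 48) = (-44 + 53)*(-2574 + 48) = 9*(-2526) = -22734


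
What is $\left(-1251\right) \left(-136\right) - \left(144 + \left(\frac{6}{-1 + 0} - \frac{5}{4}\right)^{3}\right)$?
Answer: $\frac{10903877}{64} \approx 1.7037 \cdot 10^{5}$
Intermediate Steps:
$\left(-1251\right) \left(-136\right) - \left(144 + \left(\frac{6}{-1 + 0} - \frac{5}{4}\right)^{3}\right) = 170136 - \left(144 + \left(\frac{6}{-1} - \frac{5}{4}\right)^{3}\right) = 170136 - \left(144 + \left(6 \left(-1\right) - \frac{5}{4}\right)^{3}\right) = 170136 - \left(144 + \left(-6 - \frac{5}{4}\right)^{3}\right) = 170136 - - \frac{15173}{64} = 170136 + \left(-144 + \frac{24389}{64}\right) = 170136 + \frac{15173}{64} = \frac{10903877}{64}$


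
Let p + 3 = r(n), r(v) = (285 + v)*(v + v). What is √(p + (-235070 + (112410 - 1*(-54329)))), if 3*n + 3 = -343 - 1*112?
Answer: I*√978658/3 ≈ 329.76*I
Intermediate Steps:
n = -458/3 (n = -1 + (-343 - 1*112)/3 = -1 + (-343 - 112)/3 = -1 + (⅓)*(-455) = -1 - 455/3 = -458/3 ≈ -152.67)
r(v) = 2*v*(285 + v) (r(v) = (285 + v)*(2*v) = 2*v*(285 + v))
p = -363679/9 (p = -3 + 2*(-458/3)*(285 - 458/3) = -3 + 2*(-458/3)*(397/3) = -3 - 363652/9 = -363679/9 ≈ -40409.)
√(p + (-235070 + (112410 - 1*(-54329)))) = √(-363679/9 + (-235070 + (112410 - 1*(-54329)))) = √(-363679/9 + (-235070 + (112410 + 54329))) = √(-363679/9 + (-235070 + 166739)) = √(-363679/9 - 68331) = √(-978658/9) = I*√978658/3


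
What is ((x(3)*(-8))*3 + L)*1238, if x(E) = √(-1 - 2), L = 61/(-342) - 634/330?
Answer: -24446167/9405 - 29712*I*√3 ≈ -2599.3 - 51463.0*I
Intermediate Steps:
L = -39493/18810 (L = 61*(-1/342) - 634*1/330 = -61/342 - 317/165 = -39493/18810 ≈ -2.0996)
x(E) = I*√3 (x(E) = √(-3) = I*√3)
((x(3)*(-8))*3 + L)*1238 = (((I*√3)*(-8))*3 - 39493/18810)*1238 = (-8*I*√3*3 - 39493/18810)*1238 = (-24*I*√3 - 39493/18810)*1238 = (-39493/18810 - 24*I*√3)*1238 = -24446167/9405 - 29712*I*√3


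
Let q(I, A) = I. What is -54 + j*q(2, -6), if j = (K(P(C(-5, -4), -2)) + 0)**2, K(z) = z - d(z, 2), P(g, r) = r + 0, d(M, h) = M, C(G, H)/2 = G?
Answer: -54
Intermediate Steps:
C(G, H) = 2*G
P(g, r) = r
K(z) = 0 (K(z) = z - z = 0)
j = 0 (j = (0 + 0)**2 = 0**2 = 0)
-54 + j*q(2, -6) = -54 + 0*2 = -54 + 0 = -54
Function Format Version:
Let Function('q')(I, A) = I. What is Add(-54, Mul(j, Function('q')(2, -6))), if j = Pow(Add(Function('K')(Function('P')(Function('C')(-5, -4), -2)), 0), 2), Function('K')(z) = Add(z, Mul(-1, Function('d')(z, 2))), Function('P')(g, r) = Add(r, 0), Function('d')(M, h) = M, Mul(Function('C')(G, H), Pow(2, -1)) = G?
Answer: -54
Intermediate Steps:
Function('C')(G, H) = Mul(2, G)
Function('P')(g, r) = r
Function('K')(z) = 0 (Function('K')(z) = Add(z, Mul(-1, z)) = 0)
j = 0 (j = Pow(Add(0, 0), 2) = Pow(0, 2) = 0)
Add(-54, Mul(j, Function('q')(2, -6))) = Add(-54, Mul(0, 2)) = Add(-54, 0) = -54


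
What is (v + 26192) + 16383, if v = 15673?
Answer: 58248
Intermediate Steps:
(v + 26192) + 16383 = (15673 + 26192) + 16383 = 41865 + 16383 = 58248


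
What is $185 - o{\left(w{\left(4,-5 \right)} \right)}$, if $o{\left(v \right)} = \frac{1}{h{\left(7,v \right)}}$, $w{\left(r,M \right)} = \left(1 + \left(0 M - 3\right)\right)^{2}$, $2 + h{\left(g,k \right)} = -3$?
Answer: $\frac{926}{5} \approx 185.2$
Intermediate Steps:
$h{\left(g,k \right)} = -5$ ($h{\left(g,k \right)} = -2 - 3 = -5$)
$w{\left(r,M \right)} = 4$ ($w{\left(r,M \right)} = \left(1 + \left(0 - 3\right)\right)^{2} = \left(1 - 3\right)^{2} = \left(-2\right)^{2} = 4$)
$o{\left(v \right)} = - \frac{1}{5}$ ($o{\left(v \right)} = \frac{1}{-5} = - \frac{1}{5}$)
$185 - o{\left(w{\left(4,-5 \right)} \right)} = 185 - - \frac{1}{5} = 185 + \frac{1}{5} = \frac{926}{5}$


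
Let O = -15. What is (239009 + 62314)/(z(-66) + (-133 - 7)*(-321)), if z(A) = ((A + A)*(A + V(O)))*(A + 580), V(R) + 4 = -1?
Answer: 100441/1620716 ≈ 0.061973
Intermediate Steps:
V(R) = -5 (V(R) = -4 - 1 = -5)
z(A) = 2*A*(-5 + A)*(580 + A) (z(A) = ((A + A)*(A - 5))*(A + 580) = ((2*A)*(-5 + A))*(580 + A) = (2*A*(-5 + A))*(580 + A) = 2*A*(-5 + A)*(580 + A))
(239009 + 62314)/(z(-66) + (-133 - 7)*(-321)) = (239009 + 62314)/(2*(-66)*(-2900 + (-66)**2 + 575*(-66)) + (-133 - 7)*(-321)) = 301323/(2*(-66)*(-2900 + 4356 - 37950) - 140*(-321)) = 301323/(2*(-66)*(-36494) + 44940) = 301323/(4817208 + 44940) = 301323/4862148 = 301323*(1/4862148) = 100441/1620716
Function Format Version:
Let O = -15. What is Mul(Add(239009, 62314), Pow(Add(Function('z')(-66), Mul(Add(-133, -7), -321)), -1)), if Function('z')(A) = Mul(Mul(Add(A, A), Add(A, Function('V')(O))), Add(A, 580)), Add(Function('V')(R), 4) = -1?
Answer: Rational(100441, 1620716) ≈ 0.061973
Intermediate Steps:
Function('V')(R) = -5 (Function('V')(R) = Add(-4, -1) = -5)
Function('z')(A) = Mul(2, A, Add(-5, A), Add(580, A)) (Function('z')(A) = Mul(Mul(Add(A, A), Add(A, -5)), Add(A, 580)) = Mul(Mul(Mul(2, A), Add(-5, A)), Add(580, A)) = Mul(Mul(2, A, Add(-5, A)), Add(580, A)) = Mul(2, A, Add(-5, A), Add(580, A)))
Mul(Add(239009, 62314), Pow(Add(Function('z')(-66), Mul(Add(-133, -7), -321)), -1)) = Mul(Add(239009, 62314), Pow(Add(Mul(2, -66, Add(-2900, Pow(-66, 2), Mul(575, -66))), Mul(Add(-133, -7), -321)), -1)) = Mul(301323, Pow(Add(Mul(2, -66, Add(-2900, 4356, -37950)), Mul(-140, -321)), -1)) = Mul(301323, Pow(Add(Mul(2, -66, -36494), 44940), -1)) = Mul(301323, Pow(Add(4817208, 44940), -1)) = Mul(301323, Pow(4862148, -1)) = Mul(301323, Rational(1, 4862148)) = Rational(100441, 1620716)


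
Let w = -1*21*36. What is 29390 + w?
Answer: 28634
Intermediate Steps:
w = -756 (w = -21*36 = -756)
29390 + w = 29390 - 756 = 28634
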